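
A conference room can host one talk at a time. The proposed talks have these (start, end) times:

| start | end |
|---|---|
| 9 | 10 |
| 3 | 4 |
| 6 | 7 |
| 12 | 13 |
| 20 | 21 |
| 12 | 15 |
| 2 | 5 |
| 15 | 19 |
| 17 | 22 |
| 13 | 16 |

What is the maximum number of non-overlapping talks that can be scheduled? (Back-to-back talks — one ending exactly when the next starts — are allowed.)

6

Sorted by end: (3,4)  (2,5)  (6,7)  (9,10)  (12,13)  (12,15)  (13,16)  (15,19)  (20,21)  (17,22)
take (3,4); take (6,7); take (9,10); take (12,13); take (13,16); take (20,21).
Selected 6 talks.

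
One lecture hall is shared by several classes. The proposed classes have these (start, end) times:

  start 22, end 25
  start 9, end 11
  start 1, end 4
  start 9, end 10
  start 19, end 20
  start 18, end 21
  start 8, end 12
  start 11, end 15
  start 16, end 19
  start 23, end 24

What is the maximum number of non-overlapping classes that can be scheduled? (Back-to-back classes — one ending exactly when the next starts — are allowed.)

6

Sort by end time and greedily take each interval whose start is ≥ the last chosen end.
Sorted by end: (1,4)  (9,10)  (9,11)  (8,12)  (11,15)  (16,19)  (19,20)  (18,21)  (23,24)  (22,25)
take (1,4); take (9,10); take (11,15); take (16,19); take (19,20); take (23,24); skip (22,25).
Selected 6 classes.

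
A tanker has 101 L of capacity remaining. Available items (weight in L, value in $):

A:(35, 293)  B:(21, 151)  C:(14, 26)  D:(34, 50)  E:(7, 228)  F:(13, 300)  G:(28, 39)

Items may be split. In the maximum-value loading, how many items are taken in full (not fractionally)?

5

Ratios (sorted): E 32.57, F 23.08, A 8.37, B 7.19, C 1.86, D 1.47, G 1.39
take E (7 @ 228); take F (13 @ 300); take A (35 @ 293); take B (21 @ 151); take C (14 @ 26); take 11/34 of D → 16.18. Capacity used 101/101.
5 item(s) taken whole; one partial (take 11/34 of D).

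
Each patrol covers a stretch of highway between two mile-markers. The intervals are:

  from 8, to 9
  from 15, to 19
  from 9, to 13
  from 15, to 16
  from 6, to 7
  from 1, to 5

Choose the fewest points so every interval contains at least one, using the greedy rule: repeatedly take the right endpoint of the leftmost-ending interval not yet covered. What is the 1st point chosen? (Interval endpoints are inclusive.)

Process intervals by earliest right end; each time one isn't hit yet, stab at its right endpoint.
By right end: [1,5]  [6,7]  [8,9]  [9,13]  [15,16]  [15,19]
[1,5] uncovered → point at 5; [6,7] uncovered → point at 7; [8,9] uncovered → point at 9; [15,16] uncovered → point at 16.
Points: 5, 7, 9, 16 (4 total).

5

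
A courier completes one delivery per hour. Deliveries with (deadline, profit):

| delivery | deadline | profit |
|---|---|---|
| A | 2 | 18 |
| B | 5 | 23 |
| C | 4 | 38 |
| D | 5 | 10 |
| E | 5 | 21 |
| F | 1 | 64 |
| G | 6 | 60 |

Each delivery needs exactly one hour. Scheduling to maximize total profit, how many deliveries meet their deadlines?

6

Profit order: F=64 G=60 C=38 B=23 E=21 A=18 D=10
Assign: F→slot 1, G→slot 6, C→slot 4, B→slot 5, E→slot 3, A→slot 2, D skipped.
Slots: [1:F] [2:A] [3:E] [4:C] [5:B] [6:G]
6 of 7 scheduled.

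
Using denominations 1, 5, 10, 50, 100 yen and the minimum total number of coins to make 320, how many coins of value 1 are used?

Greedy: take as many of the largest coin as possible, then repeat with the remainder.
320 = 3×100 + 2×10
Count of 1: 0

0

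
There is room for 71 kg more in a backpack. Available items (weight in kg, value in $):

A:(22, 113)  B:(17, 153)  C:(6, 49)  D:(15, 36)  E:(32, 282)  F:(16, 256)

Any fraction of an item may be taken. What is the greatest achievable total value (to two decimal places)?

740.00

Greedy by value/weight ratio, highest first.
Ratios (sorted): F 16.00, B 9.00, E 8.81, C 8.17, A 5.14, D 2.40
take F (16 @ 256); take B (17 @ 153); take E (32 @ 282); take C (6 @ 49). Capacity used 71/71.
Total value = 740.00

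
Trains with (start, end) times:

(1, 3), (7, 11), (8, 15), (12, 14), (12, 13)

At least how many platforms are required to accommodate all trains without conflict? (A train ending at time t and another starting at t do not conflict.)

3

starts: [1, 7, 8, 12, 12]
ends:   [3, 11, 13, 14, 15]
s1→1 e3→0 s7→1 s8→2 e11→1 s12→2 s12→3  — peak 3.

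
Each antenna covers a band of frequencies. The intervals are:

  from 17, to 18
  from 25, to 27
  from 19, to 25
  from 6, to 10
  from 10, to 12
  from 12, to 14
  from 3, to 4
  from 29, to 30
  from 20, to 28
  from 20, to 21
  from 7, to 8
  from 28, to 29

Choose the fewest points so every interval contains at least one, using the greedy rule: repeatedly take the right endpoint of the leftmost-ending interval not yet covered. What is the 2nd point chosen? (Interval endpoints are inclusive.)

8

Process intervals by earliest right end; each time one isn't hit yet, stab at its right endpoint.
Sorted: [3,4] [7,8] [6,10] [10,12] [12,14] [17,18] [20,21] [19,25] [25,27] [20,28] [28,29] [29,30]
{[3,4]} hit by 4; {[7,8],[6,10]} hit by 8; {[10,12],[12,14]} hit by 12; {[17,18]} hit by 18; {[20,21],[19,25]} hit by 21; {[25,27],[20,28]} hit by 27; {[28,29],[29,30]} hit by 29.
Points: 4, 8, 12, 18, 21, 27, 29 (7 total).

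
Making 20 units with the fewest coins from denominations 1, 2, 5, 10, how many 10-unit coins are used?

20 = 2×10
Count of 10: 2

2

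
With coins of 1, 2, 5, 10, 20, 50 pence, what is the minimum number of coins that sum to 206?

Greedy: take as many of the largest coin as possible, then repeat with the remainder.
206 − 4×50→6 − 1×5→1 − 1×1→0
Total coins = 4 + 1 + 1 = 6

6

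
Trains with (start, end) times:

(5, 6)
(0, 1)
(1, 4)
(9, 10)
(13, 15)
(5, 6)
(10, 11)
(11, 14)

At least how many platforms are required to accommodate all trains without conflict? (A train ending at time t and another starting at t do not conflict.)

starts: [0, 1, 5, 5, 9, 10, 11, 13]
ends:   [1, 4, 6, 6, 10, 11, 14, 15]
s0→1 e1→0 s1→1 e4→0 s5→1 s5→2  — peak 2.

2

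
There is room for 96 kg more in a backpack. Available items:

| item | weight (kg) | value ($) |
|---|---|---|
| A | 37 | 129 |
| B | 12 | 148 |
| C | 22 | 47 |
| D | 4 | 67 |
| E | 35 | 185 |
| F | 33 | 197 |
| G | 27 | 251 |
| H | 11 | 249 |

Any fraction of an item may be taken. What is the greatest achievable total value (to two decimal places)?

Greedy by value/weight ratio, highest first.
Order: H (249/11=22.64) > D (67/4=16.75) > B (148/12=12.33) > G (251/27=9.30) > F (197/33=5.97) > E (185/35=5.29) > A (129/37=3.49) > C (47/22=2.14)
Fill: take H (11 @ 249) → take D (4 @ 67) → take B (12 @ 148) → take G (27 @ 251) → take F (33 @ 197) → take 9/35 of E → 47.57; 96/96 used.
Total value = 959.57

959.57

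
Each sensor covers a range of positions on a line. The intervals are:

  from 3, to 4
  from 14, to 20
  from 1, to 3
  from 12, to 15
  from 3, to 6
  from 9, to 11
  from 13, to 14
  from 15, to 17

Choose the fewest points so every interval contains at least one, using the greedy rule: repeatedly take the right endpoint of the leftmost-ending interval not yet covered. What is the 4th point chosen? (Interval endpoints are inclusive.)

Sorted: [1,3] [3,4] [3,6] [9,11] [13,14] [12,15] [15,17] [14,20]
{[1,3],[3,4],[3,6]} hit by 3; {[9,11]} hit by 11; {[13,14],[12,15]} hit by 14; {[15,17],[14,20]} hit by 17.
Points: 3, 11, 14, 17 (4 total).

17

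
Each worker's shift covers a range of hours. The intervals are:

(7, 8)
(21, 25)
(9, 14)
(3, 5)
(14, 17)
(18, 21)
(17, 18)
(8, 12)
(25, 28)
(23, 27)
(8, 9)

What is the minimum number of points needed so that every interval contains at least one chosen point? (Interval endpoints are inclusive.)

5

By right end: [3,5]  [7,8]  [8,9]  [8,12]  [9,14]  [14,17]  [17,18]  [18,21]  [21,25]  [23,27]  [25,28]
[3,5] uncovered → point at 5; [7,8] uncovered → point at 8; [9,14] uncovered → point at 14; [17,18] uncovered → point at 18; [21,25] uncovered → point at 25.
Points: 5, 8, 14, 18, 25 (5 total).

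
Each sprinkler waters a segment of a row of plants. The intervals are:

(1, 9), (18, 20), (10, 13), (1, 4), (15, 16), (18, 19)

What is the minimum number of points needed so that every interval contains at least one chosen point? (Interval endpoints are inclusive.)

4

Sorted: [1,4] [1,9] [10,13] [15,16] [18,19] [18,20]
{[1,4],[1,9]} hit by 4; {[10,13]} hit by 13; {[15,16]} hit by 16; {[18,19],[18,20]} hit by 19.
Points: 4, 13, 16, 19 (4 total).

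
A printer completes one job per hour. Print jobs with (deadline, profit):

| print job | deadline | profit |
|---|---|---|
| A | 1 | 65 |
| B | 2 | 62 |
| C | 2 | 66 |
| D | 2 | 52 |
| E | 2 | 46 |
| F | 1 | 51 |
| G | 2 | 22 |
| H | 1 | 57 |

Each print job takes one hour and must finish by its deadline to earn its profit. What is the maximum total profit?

131

By profit: C(d2,66), A(d1,65), B(d2,62), H(d1,57), D(d2,52), F(d1,51), E(d2,46), G(d2,22)
C→slot 2; A→slot 1; B skipped; H skipped; D skipped; F skipped; E skipped; G skipped.
Profit = 65 + 66 = 131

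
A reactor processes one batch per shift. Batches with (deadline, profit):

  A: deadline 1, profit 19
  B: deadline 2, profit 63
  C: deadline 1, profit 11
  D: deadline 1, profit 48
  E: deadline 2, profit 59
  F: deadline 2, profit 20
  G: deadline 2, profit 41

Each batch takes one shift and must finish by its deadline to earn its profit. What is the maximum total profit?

Profit order: B=63 E=59 D=48 G=41 F=20 A=19 C=11
Assign: B→slot 2, E→slot 1, D skipped, G skipped, F skipped, A skipped, C skipped.
Slots: [1:E] [2:B]
Profit = 59 + 63 = 122

122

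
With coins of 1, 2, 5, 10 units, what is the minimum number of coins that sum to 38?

6

Greedy: take as many of the largest coin as possible, then repeat with the remainder.
38 − 3×10→8 − 1×5→3 − 1×2→1 − 1×1→0
Total coins = 3 + 1 + 1 + 1 = 6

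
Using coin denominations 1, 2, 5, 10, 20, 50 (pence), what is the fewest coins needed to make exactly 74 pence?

4

Greedy: take as many of the largest coin as possible, then repeat with the remainder.
74 = 1×50 + 1×20 + 2×2
Total coins = 1 + 1 + 2 = 4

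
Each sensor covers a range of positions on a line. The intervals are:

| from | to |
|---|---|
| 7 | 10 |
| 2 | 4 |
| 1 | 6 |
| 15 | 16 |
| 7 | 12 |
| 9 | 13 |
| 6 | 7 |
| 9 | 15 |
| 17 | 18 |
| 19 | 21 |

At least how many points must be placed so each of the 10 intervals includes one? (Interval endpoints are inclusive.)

Process intervals by earliest right end; each time one isn't hit yet, stab at its right endpoint.
By right end: [2,4]  [1,6]  [6,7]  [7,10]  [7,12]  [9,13]  [9,15]  [15,16]  [17,18]  [19,21]
[2,4] uncovered → point at 4; [6,7] uncovered → point at 7; [9,13] uncovered → point at 13; [15,16] uncovered → point at 16; [17,18] uncovered → point at 18; [19,21] uncovered → point at 21.
Points: 4, 7, 13, 16, 18, 21 (6 total).

6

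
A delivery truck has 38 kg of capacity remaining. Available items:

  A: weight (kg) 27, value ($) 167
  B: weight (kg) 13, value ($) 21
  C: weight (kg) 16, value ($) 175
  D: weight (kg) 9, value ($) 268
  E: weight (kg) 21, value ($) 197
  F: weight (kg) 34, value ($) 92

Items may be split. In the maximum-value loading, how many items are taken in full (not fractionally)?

2

Sort by value per unit weight and fill in that order.
Order: D (268/9=29.78) > C (175/16=10.94) > E (197/21=9.38) > A (167/27=6.19) > F (92/34=2.71) > B (21/13=1.62)
Fill: take D (9 @ 268) → take C (16 @ 175) → take 13/21 of E → 121.95; 38/38 used.
2 item(s) taken whole; one partial (take 13/21 of E).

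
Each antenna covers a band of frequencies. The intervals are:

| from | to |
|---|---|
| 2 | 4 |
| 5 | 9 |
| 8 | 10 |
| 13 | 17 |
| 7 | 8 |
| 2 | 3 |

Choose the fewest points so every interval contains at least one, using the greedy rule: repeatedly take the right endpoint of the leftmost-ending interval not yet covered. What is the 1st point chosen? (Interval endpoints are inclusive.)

Process intervals by earliest right end; each time one isn't hit yet, stab at its right endpoint.
By right end: [2,3]  [2,4]  [7,8]  [5,9]  [8,10]  [13,17]
[2,3] uncovered → point at 3; [7,8] uncovered → point at 8; [13,17] uncovered → point at 17.
Points: 3, 8, 17 (3 total).

3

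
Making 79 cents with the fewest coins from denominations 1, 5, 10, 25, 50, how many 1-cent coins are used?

Use the largest denomination that fits, subtract, and repeat.
79 − 1×50→29 − 1×25→4 − 4×1→0
Count of 1: 4

4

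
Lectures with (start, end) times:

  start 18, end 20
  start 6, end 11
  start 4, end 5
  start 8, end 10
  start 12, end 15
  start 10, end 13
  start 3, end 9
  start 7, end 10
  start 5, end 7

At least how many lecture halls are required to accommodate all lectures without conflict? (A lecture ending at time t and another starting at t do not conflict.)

4

The answer is the maximum number of intervals overlapping at any instant.
starts: [3, 4, 5, 6, 7, 8, 10, 12, 18]
ends:   [5, 7, 9, 10, 10, 11, 13, 15, 20]
s3→1 s4→2 e5→1 s5→2 s6→3 e7→2 s7→3 s8→4  — peak 4.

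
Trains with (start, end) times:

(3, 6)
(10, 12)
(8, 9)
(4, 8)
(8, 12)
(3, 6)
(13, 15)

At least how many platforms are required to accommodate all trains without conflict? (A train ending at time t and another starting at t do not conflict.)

starts: [3, 3, 4, 8, 8, 10, 13]
ends:   [6, 6, 8, 9, 12, 12, 15]
s3→1 s3→2 s4→3  — peak 3.

3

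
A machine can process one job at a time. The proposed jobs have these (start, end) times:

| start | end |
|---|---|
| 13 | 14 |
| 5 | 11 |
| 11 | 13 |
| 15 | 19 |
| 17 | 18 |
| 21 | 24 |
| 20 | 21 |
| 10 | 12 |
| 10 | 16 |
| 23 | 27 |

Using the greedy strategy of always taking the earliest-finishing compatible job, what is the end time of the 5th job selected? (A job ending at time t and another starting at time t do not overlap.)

Order by finish time; keep every interval that doesn't clash with the previous kept one.
Sorted by end: (5,11)  (10,12)  (11,13)  (13,14)  (10,16)  (17,18)  (15,19)  (20,21)  (21,24)  (23,27)
take (5,11); take (11,13); take (13,14); take (17,18); skip (15,19); take (20,21); take (21,24).
Selected: (5,11) (11,13) (13,14) (17,18) (20,21) (21,24)

21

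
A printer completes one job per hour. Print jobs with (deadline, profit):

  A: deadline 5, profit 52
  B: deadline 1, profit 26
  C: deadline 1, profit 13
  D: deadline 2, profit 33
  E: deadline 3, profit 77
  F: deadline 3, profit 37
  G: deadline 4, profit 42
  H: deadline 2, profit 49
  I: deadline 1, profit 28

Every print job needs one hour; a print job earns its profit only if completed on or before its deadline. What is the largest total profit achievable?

257

Sort by profit descending; place each in the latest free slot ≤ its deadline.
Profit order: E=77 A=52 H=49 G=42 F=37 D=33 I=28 B=26 C=13
Assign: E→slot 3, A→slot 5, H→slot 2, G→slot 4, F→slot 1, D skipped, I skipped, B skipped, C skipped.
Slots: [1:F] [2:H] [3:E] [4:G] [5:A]
Profit = 37 + 49 + 77 + 42 + 52 = 257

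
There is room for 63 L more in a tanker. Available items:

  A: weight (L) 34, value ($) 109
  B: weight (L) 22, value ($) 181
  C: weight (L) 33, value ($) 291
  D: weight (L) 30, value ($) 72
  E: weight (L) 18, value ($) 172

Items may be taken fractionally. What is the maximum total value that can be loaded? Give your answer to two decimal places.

561.73

Greedy by value/weight ratio, highest first.
Order: E (172/18=9.56) > C (291/33=8.82) > B (181/22=8.23) > A (109/34=3.21) > D (72/30=2.40)
Fill: take E (18 @ 172) → take C (33 @ 291) → take 12/22 of B → 98.73; 63/63 used.
Total value = 561.73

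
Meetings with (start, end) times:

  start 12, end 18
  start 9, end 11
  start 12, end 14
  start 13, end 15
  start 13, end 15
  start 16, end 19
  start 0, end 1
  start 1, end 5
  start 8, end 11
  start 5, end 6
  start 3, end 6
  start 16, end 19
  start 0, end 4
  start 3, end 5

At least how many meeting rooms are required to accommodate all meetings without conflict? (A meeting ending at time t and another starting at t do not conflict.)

The answer is the maximum number of intervals overlapping at any instant.
starts: [0, 0, 1, 3, 3, 5, 8, 9, 12, 12, 13, 13, 16, 16]
ends:   [1, 4, 5, 5, 6, 6, 11, 11, 14, 15, 15, 18, 19, 19]
s0→1 s0→2 e1→1 s1→2 s3→3 s3→4  — peak 4.

4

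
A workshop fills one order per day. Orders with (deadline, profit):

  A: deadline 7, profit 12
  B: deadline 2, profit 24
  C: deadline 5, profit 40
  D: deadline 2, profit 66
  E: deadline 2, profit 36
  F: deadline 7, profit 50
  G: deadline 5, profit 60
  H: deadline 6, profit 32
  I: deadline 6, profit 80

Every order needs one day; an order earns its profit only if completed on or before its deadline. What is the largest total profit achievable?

364

Take jobs in profit order; each goes to the latest open slot no later than its deadline.
By profit: I(d6,80), D(d2,66), G(d5,60), F(d7,50), C(d5,40), E(d2,36), H(d6,32), B(d2,24), A(d7,12)
I→slot 6; D→slot 2; G→slot 5; F→slot 7; C→slot 4; E→slot 1; H→slot 3; B skipped; A skipped.
Profit = 36 + 66 + 32 + 40 + 60 + 80 + 50 = 364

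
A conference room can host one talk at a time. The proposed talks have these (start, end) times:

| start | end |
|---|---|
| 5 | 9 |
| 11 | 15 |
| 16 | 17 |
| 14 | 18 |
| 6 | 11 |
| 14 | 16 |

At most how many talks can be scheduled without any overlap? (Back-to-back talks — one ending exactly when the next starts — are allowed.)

3

By end time: (5,9), (6,11), (11,15), (14,16), (16,17), (14,18).
Pick (5,9); next start ≥ 9 → (11,15); next start ≥ 15 → (16,17).
Selected 3 talks.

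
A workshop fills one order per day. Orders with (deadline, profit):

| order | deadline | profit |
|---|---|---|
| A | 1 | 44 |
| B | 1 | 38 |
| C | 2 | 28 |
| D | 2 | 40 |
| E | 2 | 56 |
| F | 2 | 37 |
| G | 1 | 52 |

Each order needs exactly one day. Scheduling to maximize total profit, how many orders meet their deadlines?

Take jobs in profit order; each goes to the latest open slot no later than its deadline.
By profit: E(d2,56), G(d1,52), A(d1,44), D(d2,40), B(d1,38), F(d2,37), C(d2,28)
E→slot 2; G→slot 1; A skipped; D skipped; B skipped; F skipped; C skipped.
2 of 7 scheduled.

2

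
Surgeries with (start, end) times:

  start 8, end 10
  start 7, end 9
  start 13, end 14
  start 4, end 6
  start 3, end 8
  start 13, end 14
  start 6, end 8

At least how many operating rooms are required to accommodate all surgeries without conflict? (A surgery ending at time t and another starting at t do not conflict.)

starts: [3, 4, 6, 7, 8, 13, 13]
ends:   [6, 8, 8, 9, 10, 14, 14]
s3→1 s4→2 e6→1 s6→2 s7→3  — peak 3.

3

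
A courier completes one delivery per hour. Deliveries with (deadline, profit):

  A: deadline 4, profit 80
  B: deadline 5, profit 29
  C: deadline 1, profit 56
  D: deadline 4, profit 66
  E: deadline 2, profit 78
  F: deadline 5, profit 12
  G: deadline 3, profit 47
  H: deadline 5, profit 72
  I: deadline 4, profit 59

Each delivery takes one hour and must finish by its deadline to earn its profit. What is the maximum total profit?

By profit: A(d4,80), E(d2,78), H(d5,72), D(d4,66), I(d4,59), C(d1,56), G(d3,47), B(d5,29), F(d5,12)
A→slot 4; E→slot 2; H→slot 5; D→slot 3; I→slot 1; C skipped; G skipped; B skipped; F skipped.
Profit = 59 + 78 + 66 + 80 + 72 = 355

355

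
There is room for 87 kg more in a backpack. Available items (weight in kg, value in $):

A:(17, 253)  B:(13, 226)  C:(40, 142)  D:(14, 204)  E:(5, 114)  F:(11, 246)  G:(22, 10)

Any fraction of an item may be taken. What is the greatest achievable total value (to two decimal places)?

Order: E (114/5=22.80) > F (246/11=22.36) > B (226/13=17.38) > A (253/17=14.88) > D (204/14=14.57) > C (142/40=3.55) > G (10/22=0.45)
Fill: take E (5 @ 114) → take F (11 @ 246) → take B (13 @ 226) → take A (17 @ 253) → take D (14 @ 204) → take 27/40 of C → 95.85; 87/87 used.
Total value = 1138.85

1138.85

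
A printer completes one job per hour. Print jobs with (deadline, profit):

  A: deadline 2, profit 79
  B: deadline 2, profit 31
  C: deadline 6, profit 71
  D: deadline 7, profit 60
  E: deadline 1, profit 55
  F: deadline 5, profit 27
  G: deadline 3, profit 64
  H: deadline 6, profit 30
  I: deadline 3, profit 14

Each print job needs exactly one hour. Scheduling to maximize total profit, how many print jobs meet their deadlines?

Take jobs in profit order; each goes to the latest open slot no later than its deadline.
By profit: A(d2,79), C(d6,71), G(d3,64), D(d7,60), E(d1,55), B(d2,31), H(d6,30), F(d5,27), I(d3,14)
A→slot 2; C→slot 6; G→slot 3; D→slot 7; E→slot 1; B skipped; H→slot 5; F→slot 4; I skipped.
7 of 9 scheduled.

7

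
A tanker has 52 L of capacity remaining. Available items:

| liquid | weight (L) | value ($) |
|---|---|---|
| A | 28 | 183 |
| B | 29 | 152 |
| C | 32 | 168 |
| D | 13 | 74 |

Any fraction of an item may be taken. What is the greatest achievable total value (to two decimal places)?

Greedy by value/weight ratio, highest first.
Order: A (183/28=6.54) > D (74/13=5.69) > C (168/32=5.25) > B (152/29=5.24)
Fill: take A (28 @ 183) → take D (13 @ 74) → take 11/32 of C → 57.75; 52/52 used.
Total value = 314.75

314.75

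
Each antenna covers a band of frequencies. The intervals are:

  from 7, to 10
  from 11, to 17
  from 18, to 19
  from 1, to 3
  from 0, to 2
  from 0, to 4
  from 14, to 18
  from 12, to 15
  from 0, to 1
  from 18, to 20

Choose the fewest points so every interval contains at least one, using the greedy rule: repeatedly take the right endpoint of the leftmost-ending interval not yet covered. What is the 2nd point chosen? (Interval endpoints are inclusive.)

Sort by right endpoint; whenever an interval is uncovered, place a point at its right end.
By right end: [0,1]  [0,2]  [1,3]  [0,4]  [7,10]  [12,15]  [11,17]  [14,18]  [18,19]  [18,20]
[0,1] uncovered → point at 1; [7,10] uncovered → point at 10; [12,15] uncovered → point at 15; [18,19] uncovered → point at 19.
Points: 1, 10, 15, 19 (4 total).

10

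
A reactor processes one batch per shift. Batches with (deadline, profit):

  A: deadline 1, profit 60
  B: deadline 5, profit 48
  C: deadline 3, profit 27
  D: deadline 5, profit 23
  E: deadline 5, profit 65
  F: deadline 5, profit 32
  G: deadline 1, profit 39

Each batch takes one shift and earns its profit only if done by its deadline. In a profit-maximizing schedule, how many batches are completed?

5

By profit: E(d5,65), A(d1,60), B(d5,48), G(d1,39), F(d5,32), C(d3,27), D(d5,23)
E→slot 5; A→slot 1; B→slot 4; G skipped; F→slot 3; C→slot 2; D skipped.
5 of 7 scheduled.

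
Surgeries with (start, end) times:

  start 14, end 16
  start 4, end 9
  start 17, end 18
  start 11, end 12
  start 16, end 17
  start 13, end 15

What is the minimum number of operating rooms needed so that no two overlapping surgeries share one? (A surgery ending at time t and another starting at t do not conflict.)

Count concurrent intervals with a sweep; the peak is the room count.
starts: [4, 11, 13, 14, 16, 17]
ends:   [9, 12, 15, 16, 17, 18]
s4→1 e9→0 s11→1 e12→0 s13→1 s14→2  — peak 2.

2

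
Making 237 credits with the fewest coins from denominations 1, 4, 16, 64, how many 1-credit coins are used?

Greedy: take as many of the largest coin as possible, then repeat with the remainder.
237 − 3×64→45 − 2×16→13 − 3×4→1 − 1×1→0
Count of 1: 1

1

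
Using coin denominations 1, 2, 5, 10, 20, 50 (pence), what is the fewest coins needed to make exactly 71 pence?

3

71 = 1×50 + 1×20 + 1×1
Total coins = 1 + 1 + 1 = 3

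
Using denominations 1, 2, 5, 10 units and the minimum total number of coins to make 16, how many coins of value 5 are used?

Use the largest denomination that fits, subtract, and repeat.
16 − 1×10→6 − 1×5→1 − 1×1→0
Count of 5: 1

1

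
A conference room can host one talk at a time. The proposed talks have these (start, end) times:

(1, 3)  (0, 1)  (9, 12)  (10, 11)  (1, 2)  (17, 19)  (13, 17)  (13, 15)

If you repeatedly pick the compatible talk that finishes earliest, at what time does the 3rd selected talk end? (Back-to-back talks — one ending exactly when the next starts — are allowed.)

Greedy by earliest finish: after sorting by end time, pick each interval compatible with the last pick.
By end time: (0,1), (1,2), (1,3), (10,11), (9,12), (13,15), (13,17), (17,19).
Pick (0,1); next start ≥ 1 → (1,2); next start ≥ 2 → (10,11); next start ≥ 11 → (13,15); next start ≥ 15 → (17,19).
Selected: (0,1) (1,2) (10,11) (13,15) (17,19)

11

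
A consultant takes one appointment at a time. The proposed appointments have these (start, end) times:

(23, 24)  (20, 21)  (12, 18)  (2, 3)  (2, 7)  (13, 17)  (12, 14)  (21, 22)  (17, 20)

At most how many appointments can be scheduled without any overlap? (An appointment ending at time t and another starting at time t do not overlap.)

Greedy by earliest finish: after sorting by end time, pick each interval compatible with the last pick.
Sorted by end: (2,3)  (2,7)  (12,14)  (13,17)  (12,18)  (17,20)  (20,21)  (21,22)  (23,24)
take (2,3); take (12,14); take (17,20); take (20,21); take (21,22); take (23,24).
Selected 6 appointments.

6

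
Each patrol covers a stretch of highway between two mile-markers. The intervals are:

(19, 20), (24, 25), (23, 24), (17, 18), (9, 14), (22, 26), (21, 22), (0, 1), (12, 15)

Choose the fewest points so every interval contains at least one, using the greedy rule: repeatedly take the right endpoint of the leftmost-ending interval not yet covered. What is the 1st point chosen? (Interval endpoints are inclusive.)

1

By right end: [0,1]  [9,14]  [12,15]  [17,18]  [19,20]  [21,22]  [23,24]  [24,25]  [22,26]
[0,1] uncovered → point at 1; [9,14] uncovered → point at 14; [17,18] uncovered → point at 18; [19,20] uncovered → point at 20; [21,22] uncovered → point at 22; [23,24] uncovered → point at 24.
Points: 1, 14, 18, 20, 22, 24 (6 total).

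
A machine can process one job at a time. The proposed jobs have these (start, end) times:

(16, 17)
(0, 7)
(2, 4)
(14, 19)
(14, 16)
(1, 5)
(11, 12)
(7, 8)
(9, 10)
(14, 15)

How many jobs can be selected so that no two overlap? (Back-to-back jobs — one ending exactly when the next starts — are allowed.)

Greedy by earliest finish: after sorting by end time, pick each interval compatible with the last pick.
By end time: (2,4), (1,5), (0,7), (7,8), (9,10), (11,12), (14,15), (14,16), (16,17), (14,19).
Pick (2,4); next start ≥ 4 → (7,8); next start ≥ 8 → (9,10); next start ≥ 10 → (11,12); next start ≥ 12 → (14,15); next start ≥ 15 → (16,17).
Selected 6 jobs.

6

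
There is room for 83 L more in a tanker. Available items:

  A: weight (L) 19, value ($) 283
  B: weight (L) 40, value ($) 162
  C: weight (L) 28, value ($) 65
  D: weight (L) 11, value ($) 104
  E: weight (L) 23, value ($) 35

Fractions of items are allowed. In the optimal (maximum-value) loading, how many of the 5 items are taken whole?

Greedy by value/weight ratio, highest first.
Order: A (283/19=14.89) > D (104/11=9.45) > B (162/40=4.05) > C (65/28=2.32) > E (35/23=1.52)
Fill: take A (19 @ 283) → take D (11 @ 104) → take B (40 @ 162) → take 13/28 of C → 30.18; 83/83 used.
3 item(s) taken whole; one partial (take 13/28 of C).

3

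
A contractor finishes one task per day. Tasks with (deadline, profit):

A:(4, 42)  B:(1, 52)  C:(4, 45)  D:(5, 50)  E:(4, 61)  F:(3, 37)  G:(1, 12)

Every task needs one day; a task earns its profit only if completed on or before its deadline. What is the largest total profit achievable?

Take jobs in profit order; each goes to the latest open slot no later than its deadline.
Profit order: E=61 B=52 D=50 C=45 A=42 F=37 G=12
Assign: E→slot 4, B→slot 1, D→slot 5, C→slot 3, A→slot 2, F skipped, G skipped.
Slots: [1:B] [2:A] [3:C] [4:E] [5:D]
Profit = 52 + 42 + 45 + 61 + 50 = 250

250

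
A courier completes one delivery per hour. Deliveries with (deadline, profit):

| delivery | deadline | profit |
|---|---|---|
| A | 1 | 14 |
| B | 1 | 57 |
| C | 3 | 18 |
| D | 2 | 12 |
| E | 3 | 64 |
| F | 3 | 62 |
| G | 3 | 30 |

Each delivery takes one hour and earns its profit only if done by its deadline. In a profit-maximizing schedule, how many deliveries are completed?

Take jobs in profit order; each goes to the latest open slot no later than its deadline.
Profit order: E=64 F=62 B=57 G=30 C=18 A=14 D=12
Assign: E→slot 3, F→slot 2, B→slot 1, G skipped, C skipped, A skipped, D skipped.
Slots: [1:B] [2:F] [3:E]
3 of 7 scheduled.

3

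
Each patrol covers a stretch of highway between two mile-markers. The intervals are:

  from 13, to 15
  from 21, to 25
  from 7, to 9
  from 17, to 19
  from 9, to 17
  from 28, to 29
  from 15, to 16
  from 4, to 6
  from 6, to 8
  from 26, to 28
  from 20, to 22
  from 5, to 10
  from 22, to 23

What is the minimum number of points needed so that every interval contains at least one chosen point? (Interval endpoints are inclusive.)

Sorted: [4,6] [6,8] [7,9] [5,10] [13,15] [15,16] [9,17] [17,19] [20,22] [22,23] [21,25] [26,28] [28,29]
{[4,6],[6,8]} hit by 6; {[7,9],[5,10]} hit by 9; {[13,15],[15,16],[9,17]} hit by 15; {[17,19]} hit by 19; {[20,22],[22,23],[21,25]} hit by 22; {[26,28],[28,29]} hit by 28.
Points: 6, 9, 15, 19, 22, 28 (6 total).

6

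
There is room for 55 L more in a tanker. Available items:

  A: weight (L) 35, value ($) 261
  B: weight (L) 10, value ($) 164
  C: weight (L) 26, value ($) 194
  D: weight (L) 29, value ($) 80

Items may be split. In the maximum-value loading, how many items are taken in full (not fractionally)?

Greedy by value/weight ratio, highest first.
Order: B (164/10=16.40) > C (194/26=7.46) > A (261/35=7.46) > D (80/29=2.76)
Fill: take B (10 @ 164) → take C (26 @ 194) → take 19/35 of A → 141.69; 55/55 used.
2 item(s) taken whole; one partial (take 19/35 of A).

2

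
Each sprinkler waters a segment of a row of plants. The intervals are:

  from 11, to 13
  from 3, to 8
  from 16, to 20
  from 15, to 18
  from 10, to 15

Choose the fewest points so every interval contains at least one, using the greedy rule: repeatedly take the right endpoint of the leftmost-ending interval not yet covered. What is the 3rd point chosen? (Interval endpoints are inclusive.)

18

Sort by right endpoint; whenever an interval is uncovered, place a point at its right end.
By right end: [3,8]  [11,13]  [10,15]  [15,18]  [16,20]
[3,8] uncovered → point at 8; [11,13] uncovered → point at 13; [15,18] uncovered → point at 18.
Points: 8, 13, 18 (3 total).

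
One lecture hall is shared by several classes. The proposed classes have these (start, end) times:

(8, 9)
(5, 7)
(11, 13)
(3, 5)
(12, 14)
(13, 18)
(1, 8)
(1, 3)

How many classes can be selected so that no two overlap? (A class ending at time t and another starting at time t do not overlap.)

Order by finish time; keep every interval that doesn't clash with the previous kept one.
By end time: (1,3), (3,5), (5,7), (1,8), (8,9), (11,13), (12,14), (13,18).
Pick (1,3); next start ≥ 3 → (3,5); next start ≥ 5 → (5,7); next start ≥ 7 → (8,9); next start ≥ 9 → (11,13); next start ≥ 13 → (13,18).
Selected 6 classes.

6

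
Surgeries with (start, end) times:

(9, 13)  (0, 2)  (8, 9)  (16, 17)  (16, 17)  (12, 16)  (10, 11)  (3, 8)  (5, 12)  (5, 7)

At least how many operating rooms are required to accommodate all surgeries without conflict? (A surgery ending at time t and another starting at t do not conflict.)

3

The answer is the maximum number of intervals overlapping at any instant.
starts: [0, 3, 5, 5, 8, 9, 10, 12, 16, 16]
ends:   [2, 7, 8, 9, 11, 12, 13, 16, 17, 17]
s0→1 e2→0 s3→1 s5→2 s5→3  — peak 3.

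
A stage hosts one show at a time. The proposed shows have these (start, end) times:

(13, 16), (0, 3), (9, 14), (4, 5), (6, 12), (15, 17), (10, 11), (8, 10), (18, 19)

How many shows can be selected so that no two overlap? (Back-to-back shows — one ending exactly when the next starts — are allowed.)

Greedy by earliest finish: after sorting by end time, pick each interval compatible with the last pick.
Sorted by end: (0,3)  (4,5)  (8,10)  (10,11)  (6,12)  (9,14)  (13,16)  (15,17)  (18,19)
take (0,3); take (4,5); take (8,10); take (10,11); take (13,16); skip (15,17); take (18,19).
Selected 6 shows.

6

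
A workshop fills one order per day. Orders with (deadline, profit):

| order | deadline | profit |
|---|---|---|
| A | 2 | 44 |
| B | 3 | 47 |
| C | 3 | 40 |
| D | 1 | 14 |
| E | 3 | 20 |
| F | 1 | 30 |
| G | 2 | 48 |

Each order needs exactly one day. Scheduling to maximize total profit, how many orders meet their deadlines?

3

Sort by profit descending; place each in the latest free slot ≤ its deadline.
Profit order: G=48 B=47 A=44 C=40 F=30 E=20 D=14
Assign: G→slot 2, B→slot 3, A→slot 1, C skipped, F skipped, E skipped, D skipped.
Slots: [1:A] [2:G] [3:B]
3 of 7 scheduled.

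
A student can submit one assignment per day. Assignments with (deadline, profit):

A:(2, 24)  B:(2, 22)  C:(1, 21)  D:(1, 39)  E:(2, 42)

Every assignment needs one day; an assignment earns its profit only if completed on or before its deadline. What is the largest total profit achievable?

81

Profit order: E=42 D=39 A=24 B=22 C=21
Assign: E→slot 2, D→slot 1, A skipped, B skipped, C skipped.
Slots: [1:D] [2:E]
Profit = 39 + 42 = 81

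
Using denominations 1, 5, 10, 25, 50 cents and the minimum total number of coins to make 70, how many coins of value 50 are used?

Use the largest denomination that fits, subtract, and repeat.
70 − 1×50→20 − 2×10→0
Count of 50: 1

1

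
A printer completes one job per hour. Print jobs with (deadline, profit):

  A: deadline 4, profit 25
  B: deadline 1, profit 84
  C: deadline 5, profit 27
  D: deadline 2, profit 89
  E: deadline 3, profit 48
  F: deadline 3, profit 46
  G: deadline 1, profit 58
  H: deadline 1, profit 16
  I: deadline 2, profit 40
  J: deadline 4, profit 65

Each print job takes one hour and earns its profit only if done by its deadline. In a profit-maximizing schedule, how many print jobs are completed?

5

Profit order: D=89 B=84 J=65 G=58 E=48 F=46 I=40 C=27 A=25 H=16
Assign: D→slot 2, B→slot 1, J→slot 4, G skipped, E→slot 3, F skipped, I skipped, C→slot 5, A skipped, H skipped.
Slots: [1:B] [2:D] [3:E] [4:J] [5:C]
5 of 10 scheduled.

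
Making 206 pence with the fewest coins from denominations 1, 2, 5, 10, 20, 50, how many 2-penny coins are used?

206 − 4×50→6 − 1×5→1 − 1×1→0
Count of 2: 0

0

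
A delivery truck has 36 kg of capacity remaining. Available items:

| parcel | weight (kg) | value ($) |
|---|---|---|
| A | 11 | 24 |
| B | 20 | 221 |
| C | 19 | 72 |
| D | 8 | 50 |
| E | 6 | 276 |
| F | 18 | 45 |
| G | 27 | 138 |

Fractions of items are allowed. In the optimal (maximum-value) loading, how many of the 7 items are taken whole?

3

Order: E (276/6=46.00) > B (221/20=11.05) > D (50/8=6.25) > G (138/27=5.11) > C (72/19=3.79) > F (45/18=2.50) > A (24/11=2.18)
Fill: take E (6 @ 276) → take B (20 @ 221) → take D (8 @ 50) → take 2/27 of G → 10.22; 36/36 used.
3 item(s) taken whole; one partial (take 2/27 of G).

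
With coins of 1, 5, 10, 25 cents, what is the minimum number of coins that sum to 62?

5

62 − 2×25→12 − 1×10→2 − 2×1→0
Total coins = 2 + 1 + 2 = 5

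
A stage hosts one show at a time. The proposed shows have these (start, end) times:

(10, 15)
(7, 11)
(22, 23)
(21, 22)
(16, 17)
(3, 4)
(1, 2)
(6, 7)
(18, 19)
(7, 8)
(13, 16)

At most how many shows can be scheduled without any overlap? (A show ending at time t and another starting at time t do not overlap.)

9

Order by finish time; keep every interval that doesn't clash with the previous kept one.
By end time: (1,2), (3,4), (6,7), (7,8), (7,11), (10,15), (13,16), (16,17), (18,19), (21,22), (22,23).
Pick (1,2); next start ≥ 2 → (3,4); next start ≥ 4 → (6,7); next start ≥ 7 → (7,8); next start ≥ 8 → (10,15); next start ≥ 15 → (16,17); next start ≥ 17 → (18,19); next start ≥ 19 → (21,22); next start ≥ 22 → (22,23).
Selected 9 shows.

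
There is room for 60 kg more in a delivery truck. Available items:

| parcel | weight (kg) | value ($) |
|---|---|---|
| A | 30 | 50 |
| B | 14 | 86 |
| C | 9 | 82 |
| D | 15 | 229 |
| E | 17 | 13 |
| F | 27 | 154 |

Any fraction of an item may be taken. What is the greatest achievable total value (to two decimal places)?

Sort by value per unit weight and fill in that order.
Order: D (229/15=15.27) > C (82/9=9.11) > B (86/14=6.14) > F (154/27=5.70) > A (50/30=1.67) > E (13/17=0.76)
Fill: take D (15 @ 229) → take C (9 @ 82) → take B (14 @ 86) → take 22/27 of F → 125.48; 60/60 used.
Total value = 522.48

522.48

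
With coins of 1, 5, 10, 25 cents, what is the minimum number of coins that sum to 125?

5

125 = 5×25
Total coins = 5 = 5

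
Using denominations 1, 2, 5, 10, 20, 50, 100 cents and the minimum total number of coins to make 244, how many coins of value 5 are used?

Greedy: take as many of the largest coin as possible, then repeat with the remainder.
244 − 2×100→44 − 2×20→4 − 2×2→0
Count of 5: 0

0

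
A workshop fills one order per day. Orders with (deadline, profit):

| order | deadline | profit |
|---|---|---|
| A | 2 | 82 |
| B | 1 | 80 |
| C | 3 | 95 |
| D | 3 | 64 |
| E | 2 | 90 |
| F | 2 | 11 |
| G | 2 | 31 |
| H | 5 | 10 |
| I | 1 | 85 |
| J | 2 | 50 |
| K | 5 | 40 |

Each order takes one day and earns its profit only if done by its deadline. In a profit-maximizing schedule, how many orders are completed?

5

Profit order: C=95 E=90 I=85 A=82 B=80 D=64 J=50 K=40 G=31 F=11 H=10
Assign: C→slot 3, E→slot 2, I→slot 1, A skipped, B skipped, D skipped, J skipped, K→slot 5, G skipped, F skipped, H→slot 4.
Slots: [1:I] [2:E] [3:C] [4:H] [5:K]
5 of 11 scheduled.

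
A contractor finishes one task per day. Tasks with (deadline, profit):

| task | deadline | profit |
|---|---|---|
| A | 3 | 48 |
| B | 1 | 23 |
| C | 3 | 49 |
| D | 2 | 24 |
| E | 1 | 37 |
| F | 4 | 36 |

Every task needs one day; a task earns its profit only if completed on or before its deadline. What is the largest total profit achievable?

Take jobs in profit order; each goes to the latest open slot no later than its deadline.
By profit: C(d3,49), A(d3,48), E(d1,37), F(d4,36), D(d2,24), B(d1,23)
C→slot 3; A→slot 2; E→slot 1; F→slot 4; D skipped; B skipped.
Profit = 37 + 48 + 49 + 36 = 170

170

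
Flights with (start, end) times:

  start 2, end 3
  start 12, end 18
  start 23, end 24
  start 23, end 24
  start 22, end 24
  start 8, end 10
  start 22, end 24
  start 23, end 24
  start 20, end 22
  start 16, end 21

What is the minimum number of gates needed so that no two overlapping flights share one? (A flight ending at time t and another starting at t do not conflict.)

5

Events (time:±→running): 2:+→1 3:-→0 8:+→1 10:-→0 12:+→1 16:+→2 18:-→1 20:+→2 21:-→1 22:-→0 22:+→1 22:+→2 23:+→3 23:+→4 23:+→5 … peak 5.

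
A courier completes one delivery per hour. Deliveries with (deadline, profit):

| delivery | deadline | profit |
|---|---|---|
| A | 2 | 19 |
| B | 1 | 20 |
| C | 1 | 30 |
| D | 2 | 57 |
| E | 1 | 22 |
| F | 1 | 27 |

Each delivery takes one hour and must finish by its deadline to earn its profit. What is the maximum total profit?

87

Sort by profit descending; place each in the latest free slot ≤ its deadline.
By profit: D(d2,57), C(d1,30), F(d1,27), E(d1,22), B(d1,20), A(d2,19)
D→slot 2; C→slot 1; F skipped; E skipped; B skipped; A skipped.
Profit = 30 + 57 = 87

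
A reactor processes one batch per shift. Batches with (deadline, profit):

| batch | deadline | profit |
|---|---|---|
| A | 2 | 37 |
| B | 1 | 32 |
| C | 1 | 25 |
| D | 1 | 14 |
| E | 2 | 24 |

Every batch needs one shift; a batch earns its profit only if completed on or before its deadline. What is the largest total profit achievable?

Sort by profit descending; place each in the latest free slot ≤ its deadline.
Profit order: A=37 B=32 C=25 E=24 D=14
Assign: A→slot 2, B→slot 1, C skipped, E skipped, D skipped.
Slots: [1:B] [2:A]
Profit = 32 + 37 = 69

69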